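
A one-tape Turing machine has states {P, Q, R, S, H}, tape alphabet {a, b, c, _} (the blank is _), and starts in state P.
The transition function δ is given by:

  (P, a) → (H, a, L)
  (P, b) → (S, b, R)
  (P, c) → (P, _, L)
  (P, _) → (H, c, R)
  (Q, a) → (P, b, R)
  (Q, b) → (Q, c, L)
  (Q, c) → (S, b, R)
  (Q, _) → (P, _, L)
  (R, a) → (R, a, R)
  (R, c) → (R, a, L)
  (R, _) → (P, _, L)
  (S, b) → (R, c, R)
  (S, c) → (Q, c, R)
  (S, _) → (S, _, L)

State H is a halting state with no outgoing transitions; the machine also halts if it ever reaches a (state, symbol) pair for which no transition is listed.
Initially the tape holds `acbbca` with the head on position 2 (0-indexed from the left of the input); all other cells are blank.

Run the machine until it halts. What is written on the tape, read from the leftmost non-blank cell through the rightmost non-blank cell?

acbaaa

P | ac[b]bca   read b → write b, move R, go to S
S | acb[b]ca   read b → write c, move R, go to R
R | acbc[c]a   read c → write a, move L, go to R
R | acb[c]aa   read c → write a, move L, go to R
R | ac[b]aaa
The non-blank tape span at halt is acbaaa.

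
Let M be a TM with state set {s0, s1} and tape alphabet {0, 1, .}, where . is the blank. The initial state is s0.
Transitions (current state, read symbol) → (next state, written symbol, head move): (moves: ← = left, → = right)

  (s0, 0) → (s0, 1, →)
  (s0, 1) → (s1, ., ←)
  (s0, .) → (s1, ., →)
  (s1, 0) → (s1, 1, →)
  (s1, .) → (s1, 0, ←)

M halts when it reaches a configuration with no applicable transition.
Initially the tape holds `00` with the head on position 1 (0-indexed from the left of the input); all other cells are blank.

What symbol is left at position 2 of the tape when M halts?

s0 | 0[0]..   read 0 → write 1, move →, go to s0
s0 | 01[.].   read . → write ., move →, go to s1
s1 | 01.[.]   read . → write 0, move ←, go to s1
s1 | 01[.]0   read . → write 0, move ←, go to s1
s1 | 0[1]00
Cell 2 holds 0 when M halts.

0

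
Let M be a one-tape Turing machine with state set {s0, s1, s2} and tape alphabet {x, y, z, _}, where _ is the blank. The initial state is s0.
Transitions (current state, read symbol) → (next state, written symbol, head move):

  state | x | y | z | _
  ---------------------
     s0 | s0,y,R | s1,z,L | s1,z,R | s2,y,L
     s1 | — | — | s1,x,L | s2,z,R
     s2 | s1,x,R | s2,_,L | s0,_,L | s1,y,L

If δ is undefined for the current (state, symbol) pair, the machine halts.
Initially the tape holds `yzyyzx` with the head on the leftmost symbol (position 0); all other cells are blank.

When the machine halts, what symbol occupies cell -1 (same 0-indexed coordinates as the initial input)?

s0 | __[y]zyyzx   read y → write z, move L, go to s1
s1 | _[_]zzyyzx   read _ → write z, move R, go to s2
s2 | _z[z]zyyzx   read z → write _, move L, go to s0
s0 | _[z]_zyyzx   read z → write z, move R, go to s1
s1 | _z[_]zyyzx   read _ → write z, move R, go to s2
s2 | _zz[z]yyzx   read z → write _, move L, go to s0
s0 | _z[z]_yyzx   read z → write z, move R, go to s1
s1 | _zz[_]yyzx   read _ → write z, move R, go to s2
s2 | _zzz[y]yzx   read y → write _, move L, go to s2
s2 | _zz[z]_yzx   read z → write _, move L, go to s0
s0 | _z[z]__yzx   read z → write z, move R, go to s1
s1 | _zz[_]_yzx   read _ → write z, move R, go to s2
s2 | _zzz[_]yzx   read _ → write y, move L, go to s1
s1 | _zz[z]yyzx   read z → write x, move L, go to s1
s1 | _z[z]xyyzx   read z → write x, move L, go to s1
s1 | _[z]xxyyzx   read z → write x, move L, go to s1
s1 | [_]xxxyyzx   read _ → write z, move R, go to s2
s2 | z[x]xxyyzx   read x → write x, move R, go to s1
s1 | zx[x]xyyzx
Cell -1 holds x when M halts.

x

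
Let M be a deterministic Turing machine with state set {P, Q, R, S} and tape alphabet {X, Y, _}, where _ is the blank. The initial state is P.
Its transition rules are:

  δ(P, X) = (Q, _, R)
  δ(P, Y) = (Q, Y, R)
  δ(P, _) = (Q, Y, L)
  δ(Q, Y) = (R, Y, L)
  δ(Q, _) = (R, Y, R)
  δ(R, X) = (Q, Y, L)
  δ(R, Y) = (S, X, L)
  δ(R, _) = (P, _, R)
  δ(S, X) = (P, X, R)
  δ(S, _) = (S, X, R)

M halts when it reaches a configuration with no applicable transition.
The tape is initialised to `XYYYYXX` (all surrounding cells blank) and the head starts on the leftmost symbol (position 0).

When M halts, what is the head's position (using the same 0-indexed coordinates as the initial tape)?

P | [X]YYYYXX   read X → write _, move R, go to Q
Q | _[Y]YYYXX   read Y → write Y, move L, go to R
R | [_]YYYYXX   read _ → write _, move R, go to P
P | _[Y]YYYXX   read Y → write Y, move R, go to Q
Q | _Y[Y]YYXX   read Y → write Y, move L, go to R
R | _[Y]YYYXX   read Y → write X, move L, go to S
S | [_]XYYYXX   read _ → write X, move R, go to S
S | X[X]YYYXX   read X → write X, move R, go to P
P | XX[Y]YYXX   read Y → write Y, move R, go to Q
Q | XXY[Y]YXX   read Y → write Y, move L, go to R
R | XX[Y]YYXX   read Y → write X, move L, go to S
S | X[X]XYYXX   read X → write X, move R, go to P
P | XX[X]YYXX   read X → write _, move R, go to Q
Q | XX_[Y]YXX   read Y → write Y, move L, go to R
R | XX[_]YYXX   read _ → write _, move R, go to P
P | XX_[Y]YXX   read Y → write Y, move R, go to Q
Q | XX_Y[Y]XX   read Y → write Y, move L, go to R
R | XX_[Y]YXX   read Y → write X, move L, go to S
S | XX[_]XYXX   read _ → write X, move R, go to S
S | XXX[X]YXX   read X → write X, move R, go to P
P | XXXX[Y]XX   read Y → write Y, move R, go to Q
Q | XXXXY[X]X
At halt the head is at cell 5.

5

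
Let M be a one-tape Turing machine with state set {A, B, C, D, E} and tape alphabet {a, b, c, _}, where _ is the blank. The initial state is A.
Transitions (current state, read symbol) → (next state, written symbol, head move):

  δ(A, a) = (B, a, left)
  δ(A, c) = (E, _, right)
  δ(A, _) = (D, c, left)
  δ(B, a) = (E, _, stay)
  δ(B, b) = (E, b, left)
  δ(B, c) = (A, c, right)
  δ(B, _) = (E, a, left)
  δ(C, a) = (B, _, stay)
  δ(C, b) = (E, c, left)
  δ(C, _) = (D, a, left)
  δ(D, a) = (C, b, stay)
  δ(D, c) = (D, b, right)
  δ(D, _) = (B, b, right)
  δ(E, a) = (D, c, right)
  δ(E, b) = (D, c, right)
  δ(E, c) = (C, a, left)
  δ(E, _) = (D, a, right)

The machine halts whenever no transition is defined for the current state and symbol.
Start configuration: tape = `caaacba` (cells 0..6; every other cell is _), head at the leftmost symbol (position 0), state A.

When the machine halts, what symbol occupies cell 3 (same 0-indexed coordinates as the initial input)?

b

A | _[c]aaacba   read c → write _, move right, go to E
E | __[a]aacba   read a → write c, move right, go to D
D | __c[a]acba   read a → write b, move stay, go to C
C | __c[b]acba   read b → write c, move left, go to E
E | __[c]cacba   read c → write a, move left, go to C
C | _[_]acacba   read _ → write a, move left, go to D
D | [_]aacacba   read _ → write b, move right, go to B
B | b[a]acacba   read a → write _, move stay, go to E
E | b[_]acacba   read _ → write a, move right, go to D
D | ba[a]cacba   read a → write b, move stay, go to C
C | ba[b]cacba   read b → write c, move left, go to E
E | b[a]ccacba   read a → write c, move right, go to D
D | bc[c]cacba   read c → write b, move right, go to D
D | bcb[c]acba   read c → write b, move right, go to D
D | bcbb[a]cba   read a → write b, move stay, go to C
C | bcbb[b]cba   read b → write c, move left, go to E
E | bcb[b]ccba   read b → write c, move right, go to D
D | bcbc[c]cba   read c → write b, move right, go to D
D | bcbcb[c]ba   read c → write b, move right, go to D
D | bcbcbb[b]a
Cell 3 holds b when M halts.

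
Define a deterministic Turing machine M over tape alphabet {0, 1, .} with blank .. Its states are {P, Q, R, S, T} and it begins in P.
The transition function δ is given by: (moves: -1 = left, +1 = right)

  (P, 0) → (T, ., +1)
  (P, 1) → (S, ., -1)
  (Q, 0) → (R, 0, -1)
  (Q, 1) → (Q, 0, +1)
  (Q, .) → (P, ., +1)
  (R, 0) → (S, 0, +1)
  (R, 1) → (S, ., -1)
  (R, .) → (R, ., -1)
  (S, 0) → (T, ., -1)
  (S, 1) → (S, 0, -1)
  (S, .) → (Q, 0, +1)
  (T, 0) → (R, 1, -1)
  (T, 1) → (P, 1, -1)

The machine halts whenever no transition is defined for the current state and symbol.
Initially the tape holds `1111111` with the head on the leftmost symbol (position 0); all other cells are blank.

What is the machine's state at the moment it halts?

state=P head=0 tape=.[1]111111.   (P,1)→(S,.,-1)
state=S head=-1 tape=[.].111111.   (S,.)→(Q,0,+1)
state=Q head=0 tape=0[.]111111.   (Q,.)→(P,.,+1)
state=P head=1 tape=0.[1]11111.   (P,1)→(S,.,-1)
state=S head=0 tape=0[.].11111.   (S,.)→(Q,0,+1)
state=Q head=1 tape=00[.]11111.   (Q,.)→(P,.,+1)
state=P head=2 tape=00.[1]1111.   (P,1)→(S,.,-1)
state=S head=1 tape=00[.].1111.   (S,.)→(Q,0,+1)
state=Q head=2 tape=000[.]1111.   (Q,.)→(P,.,+1)
state=P head=3 tape=000.[1]111.   (P,1)→(S,.,-1)
state=S head=2 tape=000[.].111.   (S,.)→(Q,0,+1)
state=Q head=3 tape=0000[.]111.   (Q,.)→(P,.,+1)
state=P head=4 tape=0000.[1]11.   (P,1)→(S,.,-1)
state=S head=3 tape=0000[.].11.   (S,.)→(Q,0,+1)
state=Q head=4 tape=00000[.]11.   (Q,.)→(P,.,+1)
state=P head=5 tape=00000.[1]1.   (P,1)→(S,.,-1)
state=S head=4 tape=00000[.].1.   (S,.)→(Q,0,+1)
state=Q head=5 tape=000000[.]1.   (Q,.)→(P,.,+1)
state=P head=6 tape=000000.[1].   (P,1)→(S,.,-1)
state=S head=5 tape=000000[.]..   (S,.)→(Q,0,+1)
state=Q head=6 tape=0000000[.].   (Q,.)→(P,.,+1)
state=P head=7 tape=0000000.[.]
No transition is defined for (P, .); M halts in state P.

P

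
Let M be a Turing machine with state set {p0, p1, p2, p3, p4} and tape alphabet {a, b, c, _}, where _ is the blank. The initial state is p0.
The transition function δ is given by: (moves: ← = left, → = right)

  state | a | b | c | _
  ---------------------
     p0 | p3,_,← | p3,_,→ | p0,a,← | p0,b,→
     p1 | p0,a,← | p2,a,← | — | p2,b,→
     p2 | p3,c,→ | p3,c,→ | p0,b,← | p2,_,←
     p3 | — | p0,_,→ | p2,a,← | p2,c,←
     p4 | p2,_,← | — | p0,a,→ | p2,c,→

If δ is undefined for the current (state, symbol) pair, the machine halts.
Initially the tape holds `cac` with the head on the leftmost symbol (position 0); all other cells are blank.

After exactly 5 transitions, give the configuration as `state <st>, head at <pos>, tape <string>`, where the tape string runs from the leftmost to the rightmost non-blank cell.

state p0, head at 1, tape bac

p0 | _[c]ac   read c → write a, move ←, go to p0
p0 | [_]aac   read _ → write b, move →, go to p0
p0 | b[a]ac   read a → write _, move ←, go to p3
p3 | [b]_ac   read b → write _, move →, go to p0
p0 | _[_]ac   read _ → write b, move →, go to p0
p0 | _b[a]c
After 5 steps: state p0, head at 1, tape bac.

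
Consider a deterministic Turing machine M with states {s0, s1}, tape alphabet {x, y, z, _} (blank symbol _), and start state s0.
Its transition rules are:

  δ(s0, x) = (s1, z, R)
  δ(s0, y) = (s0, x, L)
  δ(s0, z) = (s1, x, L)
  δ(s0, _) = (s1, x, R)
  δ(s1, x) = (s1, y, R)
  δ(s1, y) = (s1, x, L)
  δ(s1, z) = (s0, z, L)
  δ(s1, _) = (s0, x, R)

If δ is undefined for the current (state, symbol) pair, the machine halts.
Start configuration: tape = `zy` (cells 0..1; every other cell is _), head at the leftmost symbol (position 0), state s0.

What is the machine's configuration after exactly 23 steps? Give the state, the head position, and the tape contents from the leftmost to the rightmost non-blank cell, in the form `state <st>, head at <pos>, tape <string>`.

s0 | ___[z]y   read z → write x, move L, go to s1
s1 | __[_]xy   read _ → write x, move R, go to s0
s0 | __x[x]y   read x → write z, move R, go to s1
s1 | __xz[y]   read y → write x, move L, go to s1
s1 | __x[z]x   read z → write z, move L, go to s0
s0 | __[x]zx   read x → write z, move R, go to s1
s1 | __z[z]x   read z → write z, move L, go to s0
s0 | __[z]zx   read z → write x, move L, go to s1
s1 | _[_]xzx   read _ → write x, move R, go to s0
s0 | _x[x]zx   read x → write z, move R, go to s1
s1 | _xz[z]x   read z → write z, move L, go to s0
s0 | _x[z]zx   read z → write x, move L, go to s1
s1 | _[x]xzx   read x → write y, move R, go to s1
s1 | _y[x]zx   read x → write y, move R, go to s1
s1 | _yy[z]x   read z → write z, move L, go to s0
s0 | _y[y]zx   read y → write x, move L, go to s0
s0 | _[y]xzx   read y → write x, move L, go to s0
s0 | [_]xxzx   read _ → write x, move R, go to s1
s1 | x[x]xzx   read x → write y, move R, go to s1
s1 | xy[x]zx   read x → write y, move R, go to s1
s1 | xyy[z]x   read z → write z, move L, go to s0
s0 | xy[y]zx   read y → write x, move L, go to s0
s0 | x[y]xzx   read y → write x, move L, go to s0
s0 | [x]xxzx
After 23 steps: state s0, head at -3, tape xxxzx.

state s0, head at -3, tape xxxzx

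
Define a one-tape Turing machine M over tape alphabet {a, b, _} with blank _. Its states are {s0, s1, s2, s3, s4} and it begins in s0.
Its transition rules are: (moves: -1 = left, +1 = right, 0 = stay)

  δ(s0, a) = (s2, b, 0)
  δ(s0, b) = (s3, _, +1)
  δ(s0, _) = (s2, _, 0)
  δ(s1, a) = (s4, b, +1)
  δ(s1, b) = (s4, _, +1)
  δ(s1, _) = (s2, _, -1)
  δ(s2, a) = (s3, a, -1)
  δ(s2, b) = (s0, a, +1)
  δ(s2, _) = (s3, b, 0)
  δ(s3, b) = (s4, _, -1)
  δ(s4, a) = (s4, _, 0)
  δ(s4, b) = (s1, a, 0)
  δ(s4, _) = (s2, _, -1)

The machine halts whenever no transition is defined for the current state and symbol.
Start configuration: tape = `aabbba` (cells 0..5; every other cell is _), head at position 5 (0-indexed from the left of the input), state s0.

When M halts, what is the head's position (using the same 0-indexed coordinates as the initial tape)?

0

state=s0 head=5 tape=aabbb[a]_   (s0,a)→(s2,b,0)
state=s2 head=5 tape=aabbb[b]_   (s2,b)→(s0,a,+1)
state=s0 head=6 tape=aabbba[_]   (s0,_)→(s2,_,0)
state=s2 head=6 tape=aabbba[_]   (s2,_)→(s3,b,0)
state=s3 head=6 tape=aabbba[b]   (s3,b)→(s4,_,-1)
state=s4 head=5 tape=aabbb[a]_   (s4,a)→(s4,_,0)
state=s4 head=5 tape=aabbb[_]_   (s4,_)→(s2,_,-1)
state=s2 head=4 tape=aabb[b]__   (s2,b)→(s0,a,+1)
state=s0 head=5 tape=aabba[_]_   (s0,_)→(s2,_,0)
state=s2 head=5 tape=aabba[_]_   (s2,_)→(s3,b,0)
state=s3 head=5 tape=aabba[b]_   (s3,b)→(s4,_,-1)
state=s4 head=4 tape=aabb[a]__   (s4,a)→(s4,_,0)
state=s4 head=4 tape=aabb[_]__   (s4,_)→(s2,_,-1)
state=s2 head=3 tape=aab[b]___   (s2,b)→(s0,a,+1)
state=s0 head=4 tape=aaba[_]__   (s0,_)→(s2,_,0)
state=s2 head=4 tape=aaba[_]__   (s2,_)→(s3,b,0)
state=s3 head=4 tape=aaba[b]__   (s3,b)→(s4,_,-1)
state=s4 head=3 tape=aab[a]___   (s4,a)→(s4,_,0)
state=s4 head=3 tape=aab[_]___   (s4,_)→(s2,_,-1)
state=s2 head=2 tape=aa[b]____   (s2,b)→(s0,a,+1)
state=s0 head=3 tape=aaa[_]___   (s0,_)→(s2,_,0)
state=s2 head=3 tape=aaa[_]___   (s2,_)→(s3,b,0)
state=s3 head=3 tape=aaa[b]___   (s3,b)→(s4,_,-1)
state=s4 head=2 tape=aa[a]____   (s4,a)→(s4,_,0)
state=s4 head=2 tape=aa[_]____   (s4,_)→(s2,_,-1)
state=s2 head=1 tape=a[a]_____   (s2,a)→(s3,a,-1)
state=s3 head=0 tape=[a]a_____
At halt the head is at cell 0.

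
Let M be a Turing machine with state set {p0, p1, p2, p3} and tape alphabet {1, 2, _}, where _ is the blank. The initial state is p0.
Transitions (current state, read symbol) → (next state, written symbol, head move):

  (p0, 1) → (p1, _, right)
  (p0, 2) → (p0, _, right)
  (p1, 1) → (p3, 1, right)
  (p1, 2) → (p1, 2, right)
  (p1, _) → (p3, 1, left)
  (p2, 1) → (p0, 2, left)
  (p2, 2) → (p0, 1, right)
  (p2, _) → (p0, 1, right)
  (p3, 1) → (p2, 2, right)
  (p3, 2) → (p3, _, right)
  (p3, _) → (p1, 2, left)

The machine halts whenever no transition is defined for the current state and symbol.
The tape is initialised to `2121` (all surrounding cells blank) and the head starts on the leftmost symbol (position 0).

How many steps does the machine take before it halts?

state=p0 head=0 tape=[2]121___   (p0,2)→(p0,_,right)
state=p0 head=1 tape=_[1]21___   (p0,1)→(p1,_,right)
state=p1 head=2 tape=__[2]1___   (p1,2)→(p1,2,right)
state=p1 head=3 tape=__2[1]___   (p1,1)→(p3,1,right)
state=p3 head=4 tape=__21[_]__   (p3,_)→(p1,2,left)
state=p1 head=3 tape=__2[1]2__   (p1,1)→(p3,1,right)
state=p3 head=4 tape=__21[2]__   (p3,2)→(p3,_,right)
state=p3 head=5 tape=__21_[_]_   (p3,_)→(p1,2,left)
state=p1 head=4 tape=__21[_]2_   (p1,_)→(p3,1,left)
state=p3 head=3 tape=__2[1]12_   (p3,1)→(p2,2,right)
state=p2 head=4 tape=__22[1]2_   (p2,1)→(p0,2,left)
state=p0 head=3 tape=__2[2]22_   (p0,2)→(p0,_,right)
state=p0 head=4 tape=__2_[2]2_   (p0,2)→(p0,_,right)
state=p0 head=5 tape=__2__[2]_   (p0,2)→(p0,_,right)
state=p0 head=6 tape=__2___[_]
M halts after 14 transitions.

14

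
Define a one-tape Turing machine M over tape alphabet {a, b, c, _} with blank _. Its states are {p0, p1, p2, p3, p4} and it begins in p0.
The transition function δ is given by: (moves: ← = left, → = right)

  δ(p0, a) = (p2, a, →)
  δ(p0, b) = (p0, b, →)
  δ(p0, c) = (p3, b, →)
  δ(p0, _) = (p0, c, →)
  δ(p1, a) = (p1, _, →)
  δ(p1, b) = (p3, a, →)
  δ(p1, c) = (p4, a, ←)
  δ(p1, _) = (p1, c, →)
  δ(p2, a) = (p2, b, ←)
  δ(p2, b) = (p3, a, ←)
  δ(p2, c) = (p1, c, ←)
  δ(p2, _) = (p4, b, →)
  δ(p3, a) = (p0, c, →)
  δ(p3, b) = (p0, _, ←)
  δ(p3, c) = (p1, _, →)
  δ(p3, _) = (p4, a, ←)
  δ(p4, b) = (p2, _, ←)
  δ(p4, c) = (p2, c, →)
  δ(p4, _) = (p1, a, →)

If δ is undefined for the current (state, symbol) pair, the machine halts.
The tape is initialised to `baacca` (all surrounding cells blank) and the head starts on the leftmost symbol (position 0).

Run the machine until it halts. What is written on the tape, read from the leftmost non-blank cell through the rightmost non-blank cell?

state=p0 head=0 tape=__[b]aacca   (p0,b)→(p0,b,→)
state=p0 head=1 tape=__b[a]acca   (p0,a)→(p2,a,→)
state=p2 head=2 tape=__ba[a]cca   (p2,a)→(p2,b,←)
state=p2 head=1 tape=__b[a]bcca   (p2,a)→(p2,b,←)
state=p2 head=0 tape=__[b]bbcca   (p2,b)→(p3,a,←)
state=p3 head=-1 tape=_[_]abbcca   (p3,_)→(p4,a,←)
state=p4 head=-2 tape=[_]aabbcca   (p4,_)→(p1,a,→)
state=p1 head=-1 tape=a[a]abbcca   (p1,a)→(p1,_,→)
state=p1 head=0 tape=a_[a]bbcca   (p1,a)→(p1,_,→)
state=p1 head=1 tape=a__[b]bcca   (p1,b)→(p3,a,→)
state=p3 head=2 tape=a__a[b]cca   (p3,b)→(p0,_,←)
state=p0 head=1 tape=a__[a]_cca   (p0,a)→(p2,a,→)
state=p2 head=2 tape=a__a[_]cca   (p2,_)→(p4,b,→)
state=p4 head=3 tape=a__ab[c]ca   (p4,c)→(p2,c,→)
state=p2 head=4 tape=a__abc[c]a   (p2,c)→(p1,c,←)
state=p1 head=3 tape=a__ab[c]ca   (p1,c)→(p4,a,←)
state=p4 head=2 tape=a__a[b]aca   (p4,b)→(p2,_,←)
state=p2 head=1 tape=a__[a]_aca   (p2,a)→(p2,b,←)
state=p2 head=0 tape=a_[_]b_aca   (p2,_)→(p4,b,→)
state=p4 head=1 tape=a_b[b]_aca   (p4,b)→(p2,_,←)
state=p2 head=0 tape=a_[b]__aca   (p2,b)→(p3,a,←)
state=p3 head=-1 tape=a[_]a__aca   (p3,_)→(p4,a,←)
state=p4 head=-2 tape=[a]aa__aca
The non-blank tape span at halt is aaa__aca.

aaa__aca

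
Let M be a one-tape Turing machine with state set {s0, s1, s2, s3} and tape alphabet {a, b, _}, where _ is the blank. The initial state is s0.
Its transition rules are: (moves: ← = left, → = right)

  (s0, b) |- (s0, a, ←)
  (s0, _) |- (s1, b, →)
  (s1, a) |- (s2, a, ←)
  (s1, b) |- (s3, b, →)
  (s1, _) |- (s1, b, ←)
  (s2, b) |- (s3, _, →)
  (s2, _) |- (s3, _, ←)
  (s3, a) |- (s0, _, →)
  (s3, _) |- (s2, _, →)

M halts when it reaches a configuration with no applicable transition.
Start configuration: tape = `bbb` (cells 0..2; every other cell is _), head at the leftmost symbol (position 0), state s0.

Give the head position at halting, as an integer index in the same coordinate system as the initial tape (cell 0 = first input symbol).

state=s0 head=0 tape=_[b]bb__   (s0,b)→(s0,a,←)
state=s0 head=-1 tape=[_]abb__   (s0,_)→(s1,b,→)
state=s1 head=0 tape=b[a]bb__   (s1,a)→(s2,a,←)
state=s2 head=-1 tape=[b]abb__   (s2,b)→(s3,_,→)
state=s3 head=0 tape=_[a]bb__   (s3,a)→(s0,_,→)
state=s0 head=1 tape=__[b]b__   (s0,b)→(s0,a,←)
state=s0 head=0 tape=_[_]ab__   (s0,_)→(s1,b,→)
state=s1 head=1 tape=_b[a]b__   (s1,a)→(s2,a,←)
state=s2 head=0 tape=_[b]ab__   (s2,b)→(s3,_,→)
state=s3 head=1 tape=__[a]b__   (s3,a)→(s0,_,→)
state=s0 head=2 tape=___[b]__   (s0,b)→(s0,a,←)
state=s0 head=1 tape=__[_]a__   (s0,_)→(s1,b,→)
state=s1 head=2 tape=__b[a]__   (s1,a)→(s2,a,←)
state=s2 head=1 tape=__[b]a__   (s2,b)→(s3,_,→)
state=s3 head=2 tape=___[a]__   (s3,a)→(s0,_,→)
state=s0 head=3 tape=____[_]_   (s0,_)→(s1,b,→)
state=s1 head=4 tape=____b[_]   (s1,_)→(s1,b,←)
state=s1 head=3 tape=____[b]b   (s1,b)→(s3,b,→)
state=s3 head=4 tape=____b[b]
At halt the head is at cell 4.

4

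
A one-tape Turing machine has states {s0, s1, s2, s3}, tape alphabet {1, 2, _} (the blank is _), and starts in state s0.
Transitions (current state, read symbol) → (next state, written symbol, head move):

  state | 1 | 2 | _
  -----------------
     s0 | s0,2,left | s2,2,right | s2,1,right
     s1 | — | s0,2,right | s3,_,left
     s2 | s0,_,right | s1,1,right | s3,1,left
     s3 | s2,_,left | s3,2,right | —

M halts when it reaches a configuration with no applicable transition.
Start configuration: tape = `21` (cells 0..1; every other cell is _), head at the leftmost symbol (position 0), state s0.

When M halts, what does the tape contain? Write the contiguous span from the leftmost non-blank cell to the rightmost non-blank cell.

s0 | __[2]1__   read 2 → write 2, move right, go to s2
s2 | __2[1]__   read 1 → write _, move right, go to s0
s0 | __2_[_]_   read _ → write 1, move right, go to s2
s2 | __2_1[_]   read _ → write 1, move left, go to s3
s3 | __2_[1]1   read 1 → write _, move left, go to s2
s2 | __2[_]_1   read _ → write 1, move left, go to s3
s3 | __[2]1_1   read 2 → write 2, move right, go to s3
s3 | __2[1]_1   read 1 → write _, move left, go to s2
s2 | __[2]__1   read 2 → write 1, move right, go to s1
s1 | __1[_]_1   read _ → write _, move left, go to s3
s3 | __[1]__1   read 1 → write _, move left, go to s2
s2 | _[_]___1   read _ → write 1, move left, go to s3
s3 | [_]1___1
The non-blank tape span at halt is 1___1.

1___1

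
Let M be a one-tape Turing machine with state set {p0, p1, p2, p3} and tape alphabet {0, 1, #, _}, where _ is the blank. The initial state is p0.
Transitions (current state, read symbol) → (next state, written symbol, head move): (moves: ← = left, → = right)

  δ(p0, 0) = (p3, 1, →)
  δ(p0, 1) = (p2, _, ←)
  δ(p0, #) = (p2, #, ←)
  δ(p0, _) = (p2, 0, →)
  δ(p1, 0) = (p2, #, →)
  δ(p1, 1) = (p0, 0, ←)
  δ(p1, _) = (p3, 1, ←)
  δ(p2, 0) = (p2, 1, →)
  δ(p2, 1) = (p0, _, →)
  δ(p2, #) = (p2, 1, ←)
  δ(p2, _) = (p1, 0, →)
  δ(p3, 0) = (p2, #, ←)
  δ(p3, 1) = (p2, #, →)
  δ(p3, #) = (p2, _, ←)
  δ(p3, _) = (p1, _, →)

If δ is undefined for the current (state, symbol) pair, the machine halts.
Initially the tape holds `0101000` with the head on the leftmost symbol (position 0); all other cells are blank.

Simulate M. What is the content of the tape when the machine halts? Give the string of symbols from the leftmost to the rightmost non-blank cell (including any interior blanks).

1#1_0#0

state=p0 head=0 tape=[0]101000   (p0,0)→(p3,1,→)
state=p3 head=1 tape=1[1]01000   (p3,1)→(p2,#,→)
state=p2 head=2 tape=1#[0]1000   (p2,0)→(p2,1,→)
state=p2 head=3 tape=1#1[1]000   (p2,1)→(p0,_,→)
state=p0 head=4 tape=1#1_[0]00   (p0,0)→(p3,1,→)
state=p3 head=5 tape=1#1_1[0]0   (p3,0)→(p2,#,←)
state=p2 head=4 tape=1#1_[1]#0   (p2,1)→(p0,_,→)
state=p0 head=5 tape=1#1__[#]0   (p0,#)→(p2,#,←)
state=p2 head=4 tape=1#1_[_]#0   (p2,_)→(p1,0,→)
state=p1 head=5 tape=1#1_0[#]0
The non-blank tape span at halt is 1#1_0#0.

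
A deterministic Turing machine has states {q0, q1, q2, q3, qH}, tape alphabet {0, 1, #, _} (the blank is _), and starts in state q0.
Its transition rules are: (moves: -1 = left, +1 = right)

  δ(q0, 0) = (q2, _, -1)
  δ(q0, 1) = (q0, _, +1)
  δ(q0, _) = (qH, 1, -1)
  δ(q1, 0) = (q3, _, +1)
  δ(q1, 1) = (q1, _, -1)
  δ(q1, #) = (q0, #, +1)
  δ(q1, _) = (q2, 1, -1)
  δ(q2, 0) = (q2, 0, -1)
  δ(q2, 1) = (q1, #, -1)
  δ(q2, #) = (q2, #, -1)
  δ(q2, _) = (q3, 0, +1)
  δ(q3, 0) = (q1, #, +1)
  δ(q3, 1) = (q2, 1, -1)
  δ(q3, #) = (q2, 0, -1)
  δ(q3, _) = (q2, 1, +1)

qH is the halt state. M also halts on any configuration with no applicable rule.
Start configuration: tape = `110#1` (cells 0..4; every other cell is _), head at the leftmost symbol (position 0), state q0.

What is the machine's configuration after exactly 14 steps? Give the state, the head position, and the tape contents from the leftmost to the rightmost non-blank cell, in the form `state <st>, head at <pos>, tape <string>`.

state=q0 head=0 tape=[1]10#1_   (q0,1)→(q0,_,+1)
state=q0 head=1 tape=_[1]0#1_   (q0,1)→(q0,_,+1)
state=q0 head=2 tape=__[0]#1_   (q0,0)→(q2,_,-1)
state=q2 head=1 tape=_[_]_#1_   (q2,_)→(q3,0,+1)
state=q3 head=2 tape=_0[_]#1_   (q3,_)→(q2,1,+1)
state=q2 head=3 tape=_01[#]1_   (q2,#)→(q2,#,-1)
state=q2 head=2 tape=_0[1]#1_   (q2,1)→(q1,#,-1)
state=q1 head=1 tape=_[0]##1_   (q1,0)→(q3,_,+1)
state=q3 head=2 tape=__[#]#1_   (q3,#)→(q2,0,-1)
state=q2 head=1 tape=_[_]0#1_   (q2,_)→(q3,0,+1)
state=q3 head=2 tape=_0[0]#1_   (q3,0)→(q1,#,+1)
state=q1 head=3 tape=_0#[#]1_   (q1,#)→(q0,#,+1)
state=q0 head=4 tape=_0##[1]_   (q0,1)→(q0,_,+1)
state=q0 head=5 tape=_0##_[_]   (q0,_)→(qH,1,-1)
state=qH head=4 tape=_0##[_]1
After 14 steps: state qH, head at 4, tape 0##_1.

state qH, head at 4, tape 0##_1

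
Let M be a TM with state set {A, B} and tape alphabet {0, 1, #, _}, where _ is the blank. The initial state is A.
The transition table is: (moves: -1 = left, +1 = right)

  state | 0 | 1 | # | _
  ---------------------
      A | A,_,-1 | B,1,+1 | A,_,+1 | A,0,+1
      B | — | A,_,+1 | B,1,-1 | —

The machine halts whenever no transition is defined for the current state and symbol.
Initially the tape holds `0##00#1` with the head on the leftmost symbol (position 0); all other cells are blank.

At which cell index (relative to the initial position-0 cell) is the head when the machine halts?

7

A | _[0]##00#1_   read 0 → write _, move -1, go to A
A | [_]_##00#1_   read _ → write 0, move +1, go to A
A | 0[_]##00#1_   read _ → write 0, move +1, go to A
A | 00[#]#00#1_   read # → write _, move +1, go to A
A | 00_[#]00#1_   read # → write _, move +1, go to A
A | 00__[0]0#1_   read 0 → write _, move -1, go to A
A | 00_[_]_0#1_   read _ → write 0, move +1, go to A
A | 00_0[_]0#1_   read _ → write 0, move +1, go to A
A | 00_00[0]#1_   read 0 → write _, move -1, go to A
A | 00_0[0]_#1_   read 0 → write _, move -1, go to A
A | 00_[0]__#1_   read 0 → write _, move -1, go to A
A | 00[_]___#1_   read _ → write 0, move +1, go to A
A | 000[_]__#1_   read _ → write 0, move +1, go to A
A | 0000[_]_#1_   read _ → write 0, move +1, go to A
A | 00000[_]#1_   read _ → write 0, move +1, go to A
A | 000000[#]1_   read # → write _, move +1, go to A
A | 000000_[1]_   read 1 → write 1, move +1, go to B
B | 000000_1[_]
At halt the head is at cell 7.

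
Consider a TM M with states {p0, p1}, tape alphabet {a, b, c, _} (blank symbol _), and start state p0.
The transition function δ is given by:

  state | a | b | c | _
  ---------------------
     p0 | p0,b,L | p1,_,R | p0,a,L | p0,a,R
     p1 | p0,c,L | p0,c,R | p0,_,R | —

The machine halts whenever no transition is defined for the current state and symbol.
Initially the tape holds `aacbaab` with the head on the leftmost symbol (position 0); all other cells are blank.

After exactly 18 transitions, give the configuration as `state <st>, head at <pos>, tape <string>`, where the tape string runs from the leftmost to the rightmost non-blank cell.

state=p0 head=0 tape=___[a]acbaab   (p0,a)→(p0,b,L)
state=p0 head=-1 tape=__[_]bacbaab   (p0,_)→(p0,a,R)
state=p0 head=0 tape=__a[b]acbaab   (p0,b)→(p1,_,R)
state=p1 head=1 tape=__a_[a]cbaab   (p1,a)→(p0,c,L)
state=p0 head=0 tape=__a[_]ccbaab   (p0,_)→(p0,a,R)
state=p0 head=1 tape=__aa[c]cbaab   (p0,c)→(p0,a,L)
state=p0 head=0 tape=__a[a]acbaab   (p0,a)→(p0,b,L)
state=p0 head=-1 tape=__[a]bacbaab   (p0,a)→(p0,b,L)
state=p0 head=-2 tape=_[_]bbacbaab   (p0,_)→(p0,a,R)
state=p0 head=-1 tape=_a[b]bacbaab   (p0,b)→(p1,_,R)
state=p1 head=0 tape=_a_[b]acbaab   (p1,b)→(p0,c,R)
state=p0 head=1 tape=_a_c[a]cbaab   (p0,a)→(p0,b,L)
state=p0 head=0 tape=_a_[c]bcbaab   (p0,c)→(p0,a,L)
state=p0 head=-1 tape=_a[_]abcbaab   (p0,_)→(p0,a,R)
state=p0 head=0 tape=_aa[a]bcbaab   (p0,a)→(p0,b,L)
state=p0 head=-1 tape=_a[a]bbcbaab   (p0,a)→(p0,b,L)
state=p0 head=-2 tape=_[a]bbbcbaab   (p0,a)→(p0,b,L)
state=p0 head=-3 tape=[_]bbbbcbaab   (p0,_)→(p0,a,R)
state=p0 head=-2 tape=a[b]bbbcbaab
After 18 steps: state p0, head at -2, tape abbbbcbaab.

state p0, head at -2, tape abbbbcbaab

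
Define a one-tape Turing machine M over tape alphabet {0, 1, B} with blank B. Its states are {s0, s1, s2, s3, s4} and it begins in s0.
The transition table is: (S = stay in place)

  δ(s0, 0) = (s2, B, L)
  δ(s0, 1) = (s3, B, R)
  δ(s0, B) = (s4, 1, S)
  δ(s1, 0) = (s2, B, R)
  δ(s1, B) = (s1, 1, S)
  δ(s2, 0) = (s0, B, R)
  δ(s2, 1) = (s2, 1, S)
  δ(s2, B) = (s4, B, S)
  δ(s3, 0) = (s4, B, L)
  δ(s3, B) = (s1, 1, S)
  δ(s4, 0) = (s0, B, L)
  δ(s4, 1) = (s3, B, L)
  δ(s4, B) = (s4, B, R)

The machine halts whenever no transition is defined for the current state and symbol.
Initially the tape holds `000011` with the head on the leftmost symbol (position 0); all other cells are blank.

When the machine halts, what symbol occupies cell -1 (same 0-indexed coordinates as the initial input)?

s0 | B[0]00011   read 0 → write B, move L, go to s2
s2 | [B]B00011   read B → write B, move S, go to s4
s4 | [B]B00011   read B → write B, move R, go to s4
s4 | B[B]00011   read B → write B, move R, go to s4
s4 | BB[0]0011   read 0 → write B, move L, go to s0
s0 | B[B]B0011   read B → write 1, move S, go to s4
s4 | B[1]B0011   read 1 → write B, move L, go to s3
s3 | [B]BB0011   read B → write 1, move S, go to s1
s1 | [1]BB0011
Cell -1 holds 1 when M halts.

1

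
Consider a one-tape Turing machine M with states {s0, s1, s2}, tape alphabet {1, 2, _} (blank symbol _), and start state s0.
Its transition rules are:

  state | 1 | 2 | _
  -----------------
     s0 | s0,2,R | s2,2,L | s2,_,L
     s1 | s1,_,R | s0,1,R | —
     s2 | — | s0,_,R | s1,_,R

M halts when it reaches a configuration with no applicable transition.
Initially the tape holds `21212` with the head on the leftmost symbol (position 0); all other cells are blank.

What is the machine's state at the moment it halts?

s2

s0 | _[2]1212_   read 2 → write 2, move L, go to s2
s2 | [_]21212_   read _ → write _, move R, go to s1
s1 | _[2]1212_   read 2 → write 1, move R, go to s0
s0 | _1[1]212_   read 1 → write 2, move R, go to s0
s0 | _12[2]12_   read 2 → write 2, move L, go to s2
s2 | _1[2]212_   read 2 → write _, move R, go to s0
s0 | _1_[2]12_   read 2 → write 2, move L, go to s2
s2 | _1[_]212_   read _ → write _, move R, go to s1
s1 | _1_[2]12_   read 2 → write 1, move R, go to s0
s0 | _1_1[1]2_   read 1 → write 2, move R, go to s0
s0 | _1_12[2]_   read 2 → write 2, move L, go to s2
s2 | _1_1[2]2_   read 2 → write _, move R, go to s0
s0 | _1_1_[2]_   read 2 → write 2, move L, go to s2
s2 | _1_1[_]2_   read _ → write _, move R, go to s1
s1 | _1_1_[2]_   read 2 → write 1, move R, go to s0
s0 | _1_1_1[_]   read _ → write _, move L, go to s2
s2 | _1_1_[1]_
No transition is defined for (s2, 1); M halts in state s2.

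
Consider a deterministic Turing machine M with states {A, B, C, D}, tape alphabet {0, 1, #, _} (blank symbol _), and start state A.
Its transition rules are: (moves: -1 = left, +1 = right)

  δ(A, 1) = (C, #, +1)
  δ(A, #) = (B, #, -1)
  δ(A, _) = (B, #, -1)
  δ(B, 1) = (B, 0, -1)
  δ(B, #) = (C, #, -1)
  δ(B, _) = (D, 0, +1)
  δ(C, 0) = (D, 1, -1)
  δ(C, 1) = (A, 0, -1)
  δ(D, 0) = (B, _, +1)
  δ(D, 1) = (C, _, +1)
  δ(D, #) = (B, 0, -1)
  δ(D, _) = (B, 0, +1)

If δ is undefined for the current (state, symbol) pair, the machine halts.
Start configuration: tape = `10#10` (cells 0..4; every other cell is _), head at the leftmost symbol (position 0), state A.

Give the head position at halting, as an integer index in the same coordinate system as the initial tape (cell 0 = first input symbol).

1

A | _[1]0#10   read 1 → write #, move +1, go to C
C | _#[0]#10   read 0 → write 1, move -1, go to D
D | _[#]1#10   read # → write 0, move -1, go to B
B | [_]01#10   read _ → write 0, move +1, go to D
D | 0[0]1#10   read 0 → write _, move +1, go to B
B | 0_[1]#10   read 1 → write 0, move -1, go to B
B | 0[_]0#10   read _ → write 0, move +1, go to D
D | 00[0]#10   read 0 → write _, move +1, go to B
B | 00_[#]10   read # → write #, move -1, go to C
C | 00[_]#10
At halt the head is at cell 1.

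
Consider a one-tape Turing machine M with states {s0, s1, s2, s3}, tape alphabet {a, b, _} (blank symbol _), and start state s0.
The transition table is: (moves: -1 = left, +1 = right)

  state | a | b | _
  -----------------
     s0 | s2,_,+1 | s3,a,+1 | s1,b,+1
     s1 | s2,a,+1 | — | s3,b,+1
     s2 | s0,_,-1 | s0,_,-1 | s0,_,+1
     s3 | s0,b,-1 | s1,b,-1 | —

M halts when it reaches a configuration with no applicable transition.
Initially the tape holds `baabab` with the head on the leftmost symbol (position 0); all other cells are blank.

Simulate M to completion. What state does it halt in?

s1

s0 | [b]aabab   read b → write a, move +1, go to s3
s3 | a[a]abab   read a → write b, move -1, go to s0
s0 | [a]babab   read a → write _, move +1, go to s2
s2 | _[b]abab   read b → write _, move -1, go to s0
s0 | [_]_abab   read _ → write b, move +1, go to s1
s1 | b[_]abab   read _ → write b, move +1, go to s3
s3 | bb[a]bab   read a → write b, move -1, go to s0
s0 | b[b]bbab   read b → write a, move +1, go to s3
s3 | ba[b]bab   read b → write b, move -1, go to s1
s1 | b[a]bbab   read a → write a, move +1, go to s2
s2 | ba[b]bab   read b → write _, move -1, go to s0
s0 | b[a]_bab   read a → write _, move +1, go to s2
s2 | b_[_]bab   read _ → write _, move +1, go to s0
s0 | b__[b]ab   read b → write a, move +1, go to s3
s3 | b__a[a]b   read a → write b, move -1, go to s0
s0 | b__[a]bb   read a → write _, move +1, go to s2
s2 | b___[b]b   read b → write _, move -1, go to s0
s0 | b__[_]_b   read _ → write b, move +1, go to s1
s1 | b__b[_]b   read _ → write b, move +1, go to s3
s3 | b__bb[b]   read b → write b, move -1, go to s1
s1 | b__b[b]b
No transition is defined for (s1, b); M halts in state s1.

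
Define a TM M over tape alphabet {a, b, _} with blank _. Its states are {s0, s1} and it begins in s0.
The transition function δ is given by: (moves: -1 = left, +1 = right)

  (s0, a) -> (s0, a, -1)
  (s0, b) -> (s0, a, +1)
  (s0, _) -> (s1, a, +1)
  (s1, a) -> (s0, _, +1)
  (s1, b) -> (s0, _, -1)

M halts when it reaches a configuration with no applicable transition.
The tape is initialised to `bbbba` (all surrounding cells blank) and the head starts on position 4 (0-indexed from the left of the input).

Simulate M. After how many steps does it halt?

state=s0 head=4 tape=_bbbb[a]__   (s0,a)→(s0,a,-1)
state=s0 head=3 tape=_bbb[b]a__   (s0,b)→(s0,a,+1)
state=s0 head=4 tape=_bbba[a]__   (s0,a)→(s0,a,-1)
state=s0 head=3 tape=_bbb[a]a__   (s0,a)→(s0,a,-1)
state=s0 head=2 tape=_bb[b]aa__   (s0,b)→(s0,a,+1)
state=s0 head=3 tape=_bba[a]a__   (s0,a)→(s0,a,-1)
state=s0 head=2 tape=_bb[a]aa__   (s0,a)→(s0,a,-1)
state=s0 head=1 tape=_b[b]aaa__   (s0,b)→(s0,a,+1)
state=s0 head=2 tape=_ba[a]aa__   (s0,a)→(s0,a,-1)
state=s0 head=1 tape=_b[a]aaa__   (s0,a)→(s0,a,-1)
state=s0 head=0 tape=_[b]aaaa__   (s0,b)→(s0,a,+1)
state=s0 head=1 tape=_a[a]aaa__   (s0,a)→(s0,a,-1)
state=s0 head=0 tape=_[a]aaaa__   (s0,a)→(s0,a,-1)
state=s0 head=-1 tape=[_]aaaaa__   (s0,_)→(s1,a,+1)
state=s1 head=0 tape=a[a]aaaa__   (s1,a)→(s0,_,+1)
state=s0 head=1 tape=a_[a]aaa__   (s0,a)→(s0,a,-1)
state=s0 head=0 tape=a[_]aaaa__   (s0,_)→(s1,a,+1)
state=s1 head=1 tape=aa[a]aaa__   (s1,a)→(s0,_,+1)
state=s0 head=2 tape=aa_[a]aa__   (s0,a)→(s0,a,-1)
state=s0 head=1 tape=aa[_]aaa__   (s0,_)→(s1,a,+1)
state=s1 head=2 tape=aaa[a]aa__   (s1,a)→(s0,_,+1)
state=s0 head=3 tape=aaa_[a]a__   (s0,a)→(s0,a,-1)
state=s0 head=2 tape=aaa[_]aa__   (s0,_)→(s1,a,+1)
state=s1 head=3 tape=aaaa[a]a__   (s1,a)→(s0,_,+1)
state=s0 head=4 tape=aaaa_[a]__   (s0,a)→(s0,a,-1)
state=s0 head=3 tape=aaaa[_]a__   (s0,_)→(s1,a,+1)
state=s1 head=4 tape=aaaaa[a]__   (s1,a)→(s0,_,+1)
state=s0 head=5 tape=aaaaa_[_]_   (s0,_)→(s1,a,+1)
state=s1 head=6 tape=aaaaa_a[_]
M halts after 28 transitions.

28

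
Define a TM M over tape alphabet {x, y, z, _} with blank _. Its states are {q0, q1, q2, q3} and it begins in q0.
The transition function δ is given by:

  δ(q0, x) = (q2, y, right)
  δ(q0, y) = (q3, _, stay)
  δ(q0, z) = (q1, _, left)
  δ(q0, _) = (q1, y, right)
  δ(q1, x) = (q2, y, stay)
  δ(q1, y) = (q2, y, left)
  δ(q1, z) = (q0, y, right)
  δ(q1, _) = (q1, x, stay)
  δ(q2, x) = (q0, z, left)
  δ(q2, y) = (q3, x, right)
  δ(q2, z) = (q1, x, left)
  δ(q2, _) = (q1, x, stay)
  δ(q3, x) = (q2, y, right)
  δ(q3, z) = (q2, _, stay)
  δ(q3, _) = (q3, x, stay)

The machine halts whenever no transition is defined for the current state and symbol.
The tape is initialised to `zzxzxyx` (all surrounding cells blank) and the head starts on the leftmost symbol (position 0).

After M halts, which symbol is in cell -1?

x

state=q0 head=0 tape=__[z]zxzxyx   (q0,z)→(q1,_,left)
state=q1 head=-1 tape=_[_]_zxzxyx   (q1,_)→(q1,x,stay)
state=q1 head=-1 tape=_[x]_zxzxyx   (q1,x)→(q2,y,stay)
state=q2 head=-1 tape=_[y]_zxzxyx   (q2,y)→(q3,x,right)
state=q3 head=0 tape=_x[_]zxzxyx   (q3,_)→(q3,x,stay)
state=q3 head=0 tape=_x[x]zxzxyx   (q3,x)→(q2,y,right)
state=q2 head=1 tape=_xy[z]xzxyx   (q2,z)→(q1,x,left)
state=q1 head=0 tape=_x[y]xxzxyx   (q1,y)→(q2,y,left)
state=q2 head=-1 tape=_[x]yxxzxyx   (q2,x)→(q0,z,left)
state=q0 head=-2 tape=[_]zyxxzxyx   (q0,_)→(q1,y,right)
state=q1 head=-1 tape=y[z]yxxzxyx   (q1,z)→(q0,y,right)
state=q0 head=0 tape=yy[y]xxzxyx   (q0,y)→(q3,_,stay)
state=q3 head=0 tape=yy[_]xxzxyx   (q3,_)→(q3,x,stay)
state=q3 head=0 tape=yy[x]xxzxyx   (q3,x)→(q2,y,right)
state=q2 head=1 tape=yyy[x]xzxyx   (q2,x)→(q0,z,left)
state=q0 head=0 tape=yy[y]zxzxyx   (q0,y)→(q3,_,stay)
state=q3 head=0 tape=yy[_]zxzxyx   (q3,_)→(q3,x,stay)
state=q3 head=0 tape=yy[x]zxzxyx   (q3,x)→(q2,y,right)
state=q2 head=1 tape=yyy[z]xzxyx   (q2,z)→(q1,x,left)
state=q1 head=0 tape=yy[y]xxzxyx   (q1,y)→(q2,y,left)
state=q2 head=-1 tape=y[y]yxxzxyx   (q2,y)→(q3,x,right)
state=q3 head=0 tape=yx[y]xxzxyx
Cell -1 holds x when M halts.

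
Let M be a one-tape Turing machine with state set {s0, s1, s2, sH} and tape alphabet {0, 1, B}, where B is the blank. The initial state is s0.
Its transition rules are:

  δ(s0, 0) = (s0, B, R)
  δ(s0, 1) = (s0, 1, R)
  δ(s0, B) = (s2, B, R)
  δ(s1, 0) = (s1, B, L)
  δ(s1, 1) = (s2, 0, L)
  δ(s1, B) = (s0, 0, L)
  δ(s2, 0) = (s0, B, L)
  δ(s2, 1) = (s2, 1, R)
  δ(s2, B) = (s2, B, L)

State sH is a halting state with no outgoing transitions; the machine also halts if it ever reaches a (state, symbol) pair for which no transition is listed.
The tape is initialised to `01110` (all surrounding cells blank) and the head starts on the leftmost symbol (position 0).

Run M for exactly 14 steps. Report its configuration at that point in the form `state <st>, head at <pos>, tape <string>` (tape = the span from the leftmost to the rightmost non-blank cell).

state=s0 head=0 tape=[0]1110BB   (s0,0)→(s0,B,R)
state=s0 head=1 tape=B[1]110BB   (s0,1)→(s0,1,R)
state=s0 head=2 tape=B1[1]10BB   (s0,1)→(s0,1,R)
state=s0 head=3 tape=B11[1]0BB   (s0,1)→(s0,1,R)
state=s0 head=4 tape=B111[0]BB   (s0,0)→(s0,B,R)
state=s0 head=5 tape=B111B[B]B   (s0,B)→(s2,B,R)
state=s2 head=6 tape=B111BB[B]   (s2,B)→(s2,B,L)
state=s2 head=5 tape=B111B[B]B   (s2,B)→(s2,B,L)
state=s2 head=4 tape=B111[B]BB   (s2,B)→(s2,B,L)
state=s2 head=3 tape=B11[1]BBB   (s2,1)→(s2,1,R)
state=s2 head=4 tape=B111[B]BB   (s2,B)→(s2,B,L)
state=s2 head=3 tape=B11[1]BBB   (s2,1)→(s2,1,R)
state=s2 head=4 tape=B111[B]BB   (s2,B)→(s2,B,L)
state=s2 head=3 tape=B11[1]BBB   (s2,1)→(s2,1,R)
state=s2 head=4 tape=B111[B]BB
After 14 steps: state s2, head at 4, tape 111.

state s2, head at 4, tape 111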